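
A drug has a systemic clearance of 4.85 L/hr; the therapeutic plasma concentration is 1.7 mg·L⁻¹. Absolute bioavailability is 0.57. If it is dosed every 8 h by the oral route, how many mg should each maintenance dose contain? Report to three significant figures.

116 mg

D = CL × Css × τ / F = 4.850 × 1.7 × 8 / 0.57 = 115.7 mg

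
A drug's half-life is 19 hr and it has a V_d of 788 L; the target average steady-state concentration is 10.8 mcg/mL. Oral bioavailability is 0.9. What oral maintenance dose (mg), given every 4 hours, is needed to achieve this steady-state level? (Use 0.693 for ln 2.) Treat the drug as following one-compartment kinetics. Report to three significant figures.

k = 0.693/19 = 0.03647 h⁻¹, so CL = k·Vd = 0.03647 × 788.0 = 28.74 L/h
D = CL × Css × τ / F = 28.74 × 10.8 × 4 / 0.9 = 1380 mg

1380 mg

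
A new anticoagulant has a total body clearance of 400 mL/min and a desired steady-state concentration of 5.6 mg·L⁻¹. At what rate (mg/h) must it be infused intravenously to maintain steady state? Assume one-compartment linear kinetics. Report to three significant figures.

134 mg/h

Convert clearance: 400 mL/min × 60 min/h ÷ 1000 mL/L = 24.00 L/h
At steady state, infusion rate equals elimination rate: rate in = CL × Css.
Rate = CL × Css = 24.00 × 5.6 = 134.4 mg/h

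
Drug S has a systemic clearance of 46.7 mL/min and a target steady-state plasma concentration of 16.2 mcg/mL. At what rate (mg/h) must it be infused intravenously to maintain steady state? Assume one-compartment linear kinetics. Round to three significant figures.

CL = 46.7 mL/min = 46.7 × 0.06 = 2.802 L/h
Infusion rate = CL · Css = 2.802 L/h × 16.2 mg/L = 45.39 mg/h

45.4 mg/h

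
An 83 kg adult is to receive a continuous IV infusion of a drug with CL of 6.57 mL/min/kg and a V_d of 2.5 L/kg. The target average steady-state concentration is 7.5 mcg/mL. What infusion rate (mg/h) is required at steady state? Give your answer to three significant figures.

245 mg/h

CL = 6.57 mL/min/kg × 83 kg = 545.3 mL/min = 545.3 × 60/1000 = 32.72 L/h
Rate = CL × Css = 32.72 × 7.5 = 245.4 mg/h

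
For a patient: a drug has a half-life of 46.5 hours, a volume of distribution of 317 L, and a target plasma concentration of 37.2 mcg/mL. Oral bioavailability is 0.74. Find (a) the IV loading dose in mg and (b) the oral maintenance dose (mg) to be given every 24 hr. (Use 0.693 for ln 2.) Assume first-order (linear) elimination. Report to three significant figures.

LD = Vd × C = 317.0 × 37.2 = 11790 mg
CL = 0.693 × Vd / t½ = 0.693 × 317.0 / 46.5 = 4.724 L/h
D = CL × Css × τ / F = 4.724 × 37.2 × 24 / 0.74 = 5699 mg

(a) 11800 mg; (b) 5700 mg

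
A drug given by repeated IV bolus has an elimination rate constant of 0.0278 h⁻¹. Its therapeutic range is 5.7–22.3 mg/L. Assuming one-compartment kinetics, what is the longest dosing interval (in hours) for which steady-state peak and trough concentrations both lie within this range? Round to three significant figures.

Between IV bolus doses, concentration decays as C = C₀·e^(−kτ), so C_peak/C_trough = e^(kτ).
τ_max = ln(C_peak/C_trough) / k = ln(22.3/5.7) / 0.02780 = 1.364 / 0.02780 = 49.06 h

49.1 h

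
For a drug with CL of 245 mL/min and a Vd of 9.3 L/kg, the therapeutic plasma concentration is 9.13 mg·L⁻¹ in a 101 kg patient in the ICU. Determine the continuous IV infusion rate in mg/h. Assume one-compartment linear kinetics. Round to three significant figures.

134 mg/h

CL = 245 mL/min × 60/1000 = 14.70 L/h
R₀ = 14.70 × 9.13 = 134.2 mg/h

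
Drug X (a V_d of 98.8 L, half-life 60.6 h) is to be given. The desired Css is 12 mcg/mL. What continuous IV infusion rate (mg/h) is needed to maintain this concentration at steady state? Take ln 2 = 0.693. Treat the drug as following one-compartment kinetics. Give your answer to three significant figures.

13.6 mg/h

k = 0.693/60.6 = 0.01144 h⁻¹, so CL = k·Vd = 0.01144 × 98.80 = 1.130 L/h
Infusion rate = CL × Css = 1.130 × 12 = 13.56 mg/h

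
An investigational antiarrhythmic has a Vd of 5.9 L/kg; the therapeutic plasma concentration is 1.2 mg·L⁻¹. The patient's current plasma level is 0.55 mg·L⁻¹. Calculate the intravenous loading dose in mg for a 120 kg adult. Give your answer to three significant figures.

460 mg

Vd = 5.9 L/kg × 120 kg = 708.0 L
Concentration deficit ΔC = 1.2 − 0.55 = 0.6500 mg/L
LD = Vd × ΔC = 708.0 × 0.6500 = 460.2 mg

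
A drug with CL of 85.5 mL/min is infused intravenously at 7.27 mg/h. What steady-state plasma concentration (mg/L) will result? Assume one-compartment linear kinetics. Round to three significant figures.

Convert clearance: 85.5 mL/min × 60 min/h ÷ 1000 mL/L = 5.130 L/h
Css = rate / CL = 7.27 / 5.130 = 1.417 mg/L

1.42 mg/L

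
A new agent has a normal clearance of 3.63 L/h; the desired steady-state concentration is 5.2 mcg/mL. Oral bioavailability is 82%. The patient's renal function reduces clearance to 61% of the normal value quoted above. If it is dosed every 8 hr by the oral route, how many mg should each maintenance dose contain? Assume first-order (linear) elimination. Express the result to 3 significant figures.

Patient clearance = 0.61 × 3.630 = 2.214 L/h
D = CL × Css × τ / F = 2.214 × 5.2 × 8 / 0.82 = 112.3 mg

112 mg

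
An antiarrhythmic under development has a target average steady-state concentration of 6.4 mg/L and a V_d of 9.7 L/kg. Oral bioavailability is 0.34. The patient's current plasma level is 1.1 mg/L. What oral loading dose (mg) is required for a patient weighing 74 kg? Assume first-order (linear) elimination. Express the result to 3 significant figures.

11200 mg

Vd(total) = 74 kg × 9.7 L/kg = 717.8 L
Concentration deficit ΔC = 6.4 − 1.1 = 5.300 mg/L
LD = Vd × ΔC / F = 717.8 × 5.300 / 0.34 = 11190 mg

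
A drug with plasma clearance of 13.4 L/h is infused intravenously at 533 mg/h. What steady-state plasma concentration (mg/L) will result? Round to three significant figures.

Css = rate / CL = 533 / 13.40 = 39.78 mg/L

39.8 mg/L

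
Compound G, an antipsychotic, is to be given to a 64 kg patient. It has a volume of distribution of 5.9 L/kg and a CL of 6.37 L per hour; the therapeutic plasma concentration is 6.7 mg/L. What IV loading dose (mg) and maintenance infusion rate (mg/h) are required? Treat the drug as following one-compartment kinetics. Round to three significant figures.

(a) 2530 mg; (b) 42.7 mg/h

Total Vd = 5.9 × 64 = 377.6 L
LD = Vd · C_target = 377.6 × 6.7 = 2530 mg
Infusion rate = 6.370 L/h × 6.7 mg/L = 42.68 mg/h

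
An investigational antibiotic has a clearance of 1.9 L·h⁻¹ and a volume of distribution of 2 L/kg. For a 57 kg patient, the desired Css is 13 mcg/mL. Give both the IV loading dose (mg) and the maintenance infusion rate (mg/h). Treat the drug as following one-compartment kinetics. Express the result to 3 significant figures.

Vd(total) = 57 kg × 2 L/kg = 114.0 L
LD = Vd · C_target = 114.0 × 13 = 1482 mg
Maintenance: replace elimination → rate = CL × Css = 1.900 × 13 = 24.70 mg/h

(a) 1480 mg; (b) 24.7 mg/h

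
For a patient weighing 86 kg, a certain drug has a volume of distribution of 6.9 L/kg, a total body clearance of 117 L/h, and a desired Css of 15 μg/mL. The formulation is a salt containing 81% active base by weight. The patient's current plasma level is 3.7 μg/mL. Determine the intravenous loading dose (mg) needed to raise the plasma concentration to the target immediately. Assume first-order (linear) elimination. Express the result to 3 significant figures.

8280 mg

Vd = 6.9 L/kg × 86 kg = 593.4 L
The loading dose fills Vd to the target concentration.
Concentration deficit ΔC = 15 − 3.7 = 11.30 mg/L
LD = Vd × ΔC / S = 593.4 × 11.30 / 0.81 = 8278 mg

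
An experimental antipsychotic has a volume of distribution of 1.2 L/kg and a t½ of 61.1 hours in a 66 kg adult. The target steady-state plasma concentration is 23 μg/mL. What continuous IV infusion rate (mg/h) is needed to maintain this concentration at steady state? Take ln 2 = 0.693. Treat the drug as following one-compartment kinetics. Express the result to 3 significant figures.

Vd(total) = 66 kg × 1.2 L/kg = 79.20 L
CL = 0.693 × Vd / t½ = 0.693 × 79.20 / 61.1 = 0.8983 L/h
Infusion rate = CL × Css = 0.8983 × 23 = 20.66 mg/h

20.7 mg/h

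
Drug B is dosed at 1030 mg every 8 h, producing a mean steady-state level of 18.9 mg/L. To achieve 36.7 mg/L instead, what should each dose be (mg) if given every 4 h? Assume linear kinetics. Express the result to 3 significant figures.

With linear kinetics, Css is proportional to dose rate (D/τ) at fixed clearance.
D₂ = D₁ × (Css,target / Css,current) × (τ₂/τ₁) = 1030 × (36.7/18.9) × (4/8) = 1000 mg

1000 mg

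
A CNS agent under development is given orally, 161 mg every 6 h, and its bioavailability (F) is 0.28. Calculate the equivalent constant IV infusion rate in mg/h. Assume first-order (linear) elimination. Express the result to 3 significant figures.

Equivalent systemic input: infusion rate = F·D/τ.
Rate = 0.28 × 161 / 6 = 7.513 mg/h

7.51 mg/h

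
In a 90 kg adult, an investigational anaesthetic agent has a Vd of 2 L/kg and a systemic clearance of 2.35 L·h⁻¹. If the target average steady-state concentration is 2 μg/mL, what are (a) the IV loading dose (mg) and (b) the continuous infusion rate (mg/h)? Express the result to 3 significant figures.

(a) 360 mg; (b) 4.70 mg/h

Vd(total) = 90 kg × 2 L/kg = 180.0 L
Loading dose = Vd × C = 180.0 × 2 = 360.0 mg
Maintenance: replace elimination → rate = CL × Css = 2.350 × 2 = 4.700 mg/h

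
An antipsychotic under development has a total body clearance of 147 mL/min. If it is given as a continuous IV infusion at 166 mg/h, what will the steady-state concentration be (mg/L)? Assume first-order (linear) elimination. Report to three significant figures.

18.8 mg/L

CL = 147 mL/min = 147 × 0.06 = 8.820 L/h
Css = rate / CL = 166 / 8.820 = 18.82 mg/L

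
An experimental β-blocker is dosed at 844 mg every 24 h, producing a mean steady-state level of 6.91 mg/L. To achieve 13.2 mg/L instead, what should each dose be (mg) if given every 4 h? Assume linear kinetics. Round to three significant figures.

With linear kinetics, Css is proportional to dose rate (D/τ) at fixed clearance.
D₂ = D₁ × (Css,target / Css,current) × (τ₂/τ₁) = 844 × (13.2/6.91) × (4/24) = 268.7 mg

269 mg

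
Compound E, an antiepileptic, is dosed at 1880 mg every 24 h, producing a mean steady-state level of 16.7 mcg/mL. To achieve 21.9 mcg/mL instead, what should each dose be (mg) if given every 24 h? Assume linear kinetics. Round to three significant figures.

For first-order elimination, Css ∝ F·D/(CL·τ); F and CL are unchanged, so Css ∝ D/τ.
D₂ = D₁ × (Css,target / Css,current) = 1880 × 21.9/16.7 = 2465 mg

2470 mg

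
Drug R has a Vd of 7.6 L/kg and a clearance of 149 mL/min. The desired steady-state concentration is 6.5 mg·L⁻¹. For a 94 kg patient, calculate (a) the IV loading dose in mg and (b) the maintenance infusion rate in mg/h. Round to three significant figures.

Vd(total) = 94 kg × 7.6 L/kg = 714.4 L
Loading: fill Vd to C_target → 714.4 L × 6.5 mg/L = 4644 mg
CL = 149 mL/min = 149 × 0.06 = 8.940 L/h
Maintenance infusion rate = CL × Css = 8.940 × 6.5 = 58.11 mg/h

(a) 4640 mg; (b) 58.1 mg/h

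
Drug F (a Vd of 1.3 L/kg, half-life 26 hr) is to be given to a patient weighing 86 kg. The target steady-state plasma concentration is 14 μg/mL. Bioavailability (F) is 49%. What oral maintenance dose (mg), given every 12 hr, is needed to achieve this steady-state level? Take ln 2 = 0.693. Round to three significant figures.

Total Vd = 1.3 × 86 = 111.8 L
k = 0.693/26 = 0.02665 h⁻¹, so CL = k·Vd = 0.02665 × 111.8 = 2.979 L/h
D = CL × Css × τ / F = 2.979 × 14 × 12 / 0.49 = 1021 mg

1020 mg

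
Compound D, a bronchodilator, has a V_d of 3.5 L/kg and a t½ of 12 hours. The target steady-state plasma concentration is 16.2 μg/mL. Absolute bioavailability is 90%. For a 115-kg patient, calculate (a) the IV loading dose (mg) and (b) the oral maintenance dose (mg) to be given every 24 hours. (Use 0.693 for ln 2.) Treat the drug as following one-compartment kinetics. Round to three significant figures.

Vd(total) = 115 kg × 3.5 L/kg = 402.5 L
LD = Vd × C = 402.5 × 16.2 = 6521 mg
CL = 0.693 × Vd / t½ = 0.693 × 402.5 / 12 = 23.24 L/h
D = CL × Css × τ / F = 23.24 × 16.2 × 24 / 0.9 = 10040 mg

(a) 6520 mg; (b) 10000 mg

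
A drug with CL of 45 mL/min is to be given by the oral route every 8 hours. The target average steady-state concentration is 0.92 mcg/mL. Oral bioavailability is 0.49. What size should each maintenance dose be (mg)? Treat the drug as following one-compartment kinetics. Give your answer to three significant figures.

CL = 45 mL/min × 60/1000 = 2.700 L/h
At steady state, dose per interval replaces the amount cleared in that interval: F·D/τ = CL·Css.
D = CL × Css × τ / F = 2.700 × 0.92 × 8 / 0.49 = 40.56 mg

40.6 mg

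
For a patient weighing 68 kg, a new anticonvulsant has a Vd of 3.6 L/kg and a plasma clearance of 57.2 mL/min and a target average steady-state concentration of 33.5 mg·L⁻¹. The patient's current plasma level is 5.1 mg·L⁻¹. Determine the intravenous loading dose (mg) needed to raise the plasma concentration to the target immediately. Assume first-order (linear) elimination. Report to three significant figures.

6950 mg

Total Vd = 3.6 × 68 = 244.8 L
The loading dose fills Vd to the target concentration; clearance is irrelevant here.
Concentration deficit ΔC = 33.5 − 5.1 = 28.40 mg/L
LD = Vd × ΔC = 244.8 × 28.40 = 6952 mg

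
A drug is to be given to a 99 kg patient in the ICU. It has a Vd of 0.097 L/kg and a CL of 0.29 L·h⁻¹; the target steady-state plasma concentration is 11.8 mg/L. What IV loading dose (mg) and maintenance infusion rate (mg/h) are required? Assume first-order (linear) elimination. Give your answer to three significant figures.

(a) 113 mg; (b) 3.42 mg/h

Vd = 0.097 L/kg × 99 kg = 9.603 L
Loading: fill Vd to C_target → 9.603 L × 11.8 mg/L = 113.3 mg
Maintenance: replace elimination → rate = CL × Css = 0.2900 × 11.8 = 3.422 mg/h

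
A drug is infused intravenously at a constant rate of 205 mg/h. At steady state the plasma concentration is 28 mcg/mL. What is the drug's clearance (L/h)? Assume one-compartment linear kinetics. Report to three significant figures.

7.32 L/h

At steady state, infusion rate = CL × Css, so CL = rate / Css.
CL = 205 / 28 = 7.321 L/h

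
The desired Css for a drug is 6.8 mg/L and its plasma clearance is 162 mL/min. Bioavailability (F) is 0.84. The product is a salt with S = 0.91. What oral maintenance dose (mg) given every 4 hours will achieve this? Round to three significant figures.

CL = 162 mL/min = 162 × 0.06 = 9.720 L/h
At steady state, dose per interval replaces the amount cleared in that interval: F·S·D/τ = CL·Css.
D = CL × Css × τ / F / S = 9.720 × 6.8 × 4 / 0.84 / 0.91 = 345.9 mg

346 mg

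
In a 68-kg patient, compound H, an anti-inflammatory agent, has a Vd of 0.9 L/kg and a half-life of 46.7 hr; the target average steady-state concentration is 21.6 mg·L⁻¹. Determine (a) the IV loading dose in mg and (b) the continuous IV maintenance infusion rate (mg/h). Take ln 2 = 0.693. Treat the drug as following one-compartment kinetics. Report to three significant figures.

Total Vd = 0.9 × 68 = 61.20 L
LD = Vd × C = 61.20 × 21.6 = 1322 mg
CL = 0.693 × Vd / t½ = 0.693 × 61.20 / 46.7 = 0.9082 L/h
Infusion rate = CL × Css = 0.9082 × 21.6 = 19.62 mg/h

(a) 1320 mg; (b) 19.6 mg/h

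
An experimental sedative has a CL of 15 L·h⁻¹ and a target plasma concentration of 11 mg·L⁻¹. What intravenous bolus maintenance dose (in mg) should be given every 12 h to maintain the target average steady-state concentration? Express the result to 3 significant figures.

At steady state, dose per interval replaces the amount cleared in that interval: D/τ = CL·Css.
D = CL × Css × τ = 15.00 × 11 × 12 = 1980 mg

1980 mg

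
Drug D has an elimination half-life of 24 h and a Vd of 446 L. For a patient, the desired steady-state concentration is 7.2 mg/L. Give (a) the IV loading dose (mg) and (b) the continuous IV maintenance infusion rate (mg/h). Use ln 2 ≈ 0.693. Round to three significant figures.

LD = Vd × C = 446.0 × 7.2 = 3211 mg
CL = 0.693 × Vd / t½ = 0.693 × 446.0 / 24 = 12.88 L/h
Infusion rate = CL × Css = 12.88 × 7.2 = 92.74 mg/h

(a) 3210 mg; (b) 92.7 mg/h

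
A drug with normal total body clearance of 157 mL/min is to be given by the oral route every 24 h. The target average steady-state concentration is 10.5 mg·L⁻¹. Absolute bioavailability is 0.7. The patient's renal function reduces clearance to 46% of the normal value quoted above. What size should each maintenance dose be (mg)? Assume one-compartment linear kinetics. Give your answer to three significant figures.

CL = 157 mL/min = 157 × 0.06 = 9.420 L/h
Patient clearance = 0.46 × 9.420 = 4.333 L/h
D = CL × Css × τ / F = 4.333 × 10.5 × 24 / 0.7 = 1560 mg

1560 mg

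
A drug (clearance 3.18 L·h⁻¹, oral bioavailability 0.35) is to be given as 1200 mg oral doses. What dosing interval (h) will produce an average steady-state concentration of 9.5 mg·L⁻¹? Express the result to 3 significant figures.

F·D/τ = CL·Css → τ = F·D / (CL·Css).
τ = 0.35 × 1200 / (3.18 × 9.5) = 13.90 h

13.9 h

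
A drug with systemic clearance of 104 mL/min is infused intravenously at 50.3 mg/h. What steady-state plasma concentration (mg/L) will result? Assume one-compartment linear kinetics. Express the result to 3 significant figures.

8.06 mg/L

CL = 104 mL/min × 60/1000 = 6.240 L/h
Css = rate / CL = 50.3 / 6.240 = 8.061 mg/L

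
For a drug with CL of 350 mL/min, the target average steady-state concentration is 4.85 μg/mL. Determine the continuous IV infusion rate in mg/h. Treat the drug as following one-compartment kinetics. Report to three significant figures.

102 mg/h

CL = 350 mL/min = 350 × 0.06 = 21.00 L/h
At steady state, infusion rate equals elimination rate: rate in = CL × Css.
Rate = CL × Css = 21.00 × 4.85 = 101.9 mg/h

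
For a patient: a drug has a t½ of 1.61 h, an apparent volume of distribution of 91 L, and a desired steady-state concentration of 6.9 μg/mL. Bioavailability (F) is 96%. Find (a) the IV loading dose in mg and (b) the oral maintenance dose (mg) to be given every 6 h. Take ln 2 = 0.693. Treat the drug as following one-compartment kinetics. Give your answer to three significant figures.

(a) 628 mg; (b) 1690 mg

LD = Vd × C = 91.00 × 6.9 = 627.9 mg
CL = 0.693 × Vd / t½ = 0.693 × 91.00 / 1.61 = 39.17 L/h
D = CL × Css × τ / F = 39.17 × 6.9 × 6 / 0.96 = 1689 mg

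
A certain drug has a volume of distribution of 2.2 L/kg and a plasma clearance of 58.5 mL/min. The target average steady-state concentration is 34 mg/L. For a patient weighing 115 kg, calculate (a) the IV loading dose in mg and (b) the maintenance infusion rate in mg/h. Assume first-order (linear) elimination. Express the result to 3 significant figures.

Vd = 2.2 L/kg × 115 kg = 253.0 L
Loading dose = Vd × C = 253.0 × 34 = 8602 mg
CL = 58.5 mL/min = 58.5 × 0.06 = 3.510 L/h
Maintenance: replace elimination → rate = CL × Css = 3.510 × 34 = 119.3 mg/h

(a) 8600 mg; (b) 119 mg/h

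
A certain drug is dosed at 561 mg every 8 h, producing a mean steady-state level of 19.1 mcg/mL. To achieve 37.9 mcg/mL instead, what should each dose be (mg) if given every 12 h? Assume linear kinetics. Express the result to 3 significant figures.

1670 mg

For first-order elimination, Css ∝ F·D/(CL·τ); F and CL are unchanged, so Css ∝ D/τ.
D₂ = D₁ × (Css,target / Css,current) × (τ₂/τ₁) = 561 × (37.9/19.1) × (12/8) = 1670 mg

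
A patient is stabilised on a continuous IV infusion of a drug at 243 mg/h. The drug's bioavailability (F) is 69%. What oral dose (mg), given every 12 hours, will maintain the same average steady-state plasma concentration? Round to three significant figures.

To maintain the same Css, the systemic dosing rate must be unchanged: F·D/τ = infusion rate.
D = rate × τ / F = 243 × 12 / 0.69 = 4226 mg

4230 mg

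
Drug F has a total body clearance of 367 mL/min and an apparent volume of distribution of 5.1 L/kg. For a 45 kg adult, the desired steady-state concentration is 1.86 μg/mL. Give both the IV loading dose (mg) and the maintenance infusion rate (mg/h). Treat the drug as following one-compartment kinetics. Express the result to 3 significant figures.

(a) 427 mg; (b) 41.0 mg/h

Vd(total) = 45 kg × 5.1 L/kg = 229.5 L
LD = Vd · C_target = 229.5 × 1.86 = 426.9 mg
Convert clearance: 367 mL/min × 60 min/h ÷ 1000 mL/L = 22.02 L/h
Maintenance infusion rate = CL × Css = 22.02 × 1.86 = 40.96 mg/h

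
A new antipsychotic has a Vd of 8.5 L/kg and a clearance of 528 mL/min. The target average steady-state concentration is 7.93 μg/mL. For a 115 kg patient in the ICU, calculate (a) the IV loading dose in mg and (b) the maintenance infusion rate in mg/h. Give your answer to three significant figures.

(a) 7750 mg; (b) 251 mg/h

Total Vd = 8.5 × 115 = 977.5 L
Loading dose = Vd × C = 977.5 × 7.93 = 7752 mg
CL = 528 mL/min = 528 × 0.06 = 31.68 L/h
Maintenance infusion rate = CL × Css = 31.68 × 7.93 = 251.2 mg/h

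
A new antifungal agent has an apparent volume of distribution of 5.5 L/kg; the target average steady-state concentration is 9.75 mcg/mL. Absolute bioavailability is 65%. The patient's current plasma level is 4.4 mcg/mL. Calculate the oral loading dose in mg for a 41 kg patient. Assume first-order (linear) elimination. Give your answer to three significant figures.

Vd(total) = 41 kg × 5.5 L/kg = 225.5 L
Concentration deficit ΔC = 9.75 − 4.4 = 5.350 mg/L
LD = Vd × ΔC / F = 225.5 × 5.350 / 0.65 = 1856 mg

1860 mg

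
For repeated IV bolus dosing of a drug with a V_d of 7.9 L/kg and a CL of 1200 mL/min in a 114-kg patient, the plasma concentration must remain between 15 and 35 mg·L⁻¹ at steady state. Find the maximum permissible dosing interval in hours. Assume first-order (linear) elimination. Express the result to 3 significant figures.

Total Vd = 7.9 × 114 = 900.6 L
Convert clearance: 1200 mL/min × 60 min/h ÷ 1000 mL/L = 72.00 L/h
k = CL / Vd = 72.00 / 900.6 = 0.07995 h⁻¹
Between IV bolus doses, concentration decays as C = C₀·e^(−kτ), so C_peak/C_trough = e^(kτ).
τ_max = ln(C_peak/C_trough) / k = ln(35/15) / 0.07995 = 0.8473 / 0.07995 = 10.60 h

10.6 h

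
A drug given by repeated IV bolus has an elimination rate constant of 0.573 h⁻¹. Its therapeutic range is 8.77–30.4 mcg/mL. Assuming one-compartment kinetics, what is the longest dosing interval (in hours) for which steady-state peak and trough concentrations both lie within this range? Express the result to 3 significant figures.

2.17 h

Between IV bolus doses, concentration decays as C = C₀·e^(−kτ), so C_peak/C_trough = e^(kτ).
τ_max = ln(C_peak/C_trough) / k = ln(30.4/8.77) / 0.5730 = 1.243 / 0.5730 = 2.169 h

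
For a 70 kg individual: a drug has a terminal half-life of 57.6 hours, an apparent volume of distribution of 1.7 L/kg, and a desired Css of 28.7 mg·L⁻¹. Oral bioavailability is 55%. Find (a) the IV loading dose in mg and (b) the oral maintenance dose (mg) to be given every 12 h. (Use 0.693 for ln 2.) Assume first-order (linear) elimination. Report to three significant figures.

(a) 3420 mg; (b) 897 mg

Total Vd = 1.7 × 70 = 119.0 L
LD = Vd × C = 119.0 × 28.7 = 3415 mg
CL = 0.693 × Vd / t½ = 0.693 × 119.0 / 57.6 = 1.432 L/h
D = CL × Css × τ / F = 1.432 × 28.7 × 12 / 0.55 = 896.7 mg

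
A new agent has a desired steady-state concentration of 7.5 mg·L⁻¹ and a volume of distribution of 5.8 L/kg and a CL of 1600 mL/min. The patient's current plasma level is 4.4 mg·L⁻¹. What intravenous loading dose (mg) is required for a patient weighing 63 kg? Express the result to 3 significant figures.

Total Vd = 5.8 × 63 = 365.4 L
Loading dose depends on Vd (not clearance): it fills the distribution volume.
Concentration deficit ΔC = 7.5 − 4.4 = 3.100 mg/L
LD = Vd × ΔC = 365.4 × 3.100 = 1133 mg

1130 mg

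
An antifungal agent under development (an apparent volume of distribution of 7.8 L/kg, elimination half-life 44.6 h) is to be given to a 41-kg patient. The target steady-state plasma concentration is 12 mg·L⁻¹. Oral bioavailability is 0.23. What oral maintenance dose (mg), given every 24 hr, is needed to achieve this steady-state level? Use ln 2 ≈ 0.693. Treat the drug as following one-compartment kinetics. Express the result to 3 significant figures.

6220 mg

Total Vd = 7.8 × 41 = 319.8 L
CL = ln 2 · Vd / t½ = 0.693 × 319.8 / 44.6 = 4.969 L/h
D = CL × Css × τ / F = 4.969 × 12 × 24 / 0.23 = 6222 mg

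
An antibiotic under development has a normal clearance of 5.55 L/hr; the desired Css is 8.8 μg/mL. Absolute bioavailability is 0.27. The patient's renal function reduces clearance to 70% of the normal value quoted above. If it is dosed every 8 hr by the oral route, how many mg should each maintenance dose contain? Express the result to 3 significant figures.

1010 mg

Patient clearance = 0.7 × 5.550 = 3.885 L/h
D = CL × Css × τ / F = 3.885 × 8.8 × 8 / 0.27 = 1013 mg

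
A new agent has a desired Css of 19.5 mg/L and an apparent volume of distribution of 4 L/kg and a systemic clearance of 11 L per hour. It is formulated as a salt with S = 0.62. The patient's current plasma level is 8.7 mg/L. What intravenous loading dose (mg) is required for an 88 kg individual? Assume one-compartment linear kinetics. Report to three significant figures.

Vd = 4 L/kg × 88 kg = 352.0 L
Concentration deficit ΔC = 19.5 − 8.7 = 10.80 mg/L
LD = Vd × ΔC / S = 352.0 × 10.80 / 0.62 = 6132 mg

6130 mg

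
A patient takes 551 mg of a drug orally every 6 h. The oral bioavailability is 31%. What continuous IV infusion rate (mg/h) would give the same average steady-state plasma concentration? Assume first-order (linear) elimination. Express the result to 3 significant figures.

Equivalent systemic input: infusion rate = F·D/τ.
Rate = 0.31 × 551 / 6 = 28.47 mg/h

28.5 mg/h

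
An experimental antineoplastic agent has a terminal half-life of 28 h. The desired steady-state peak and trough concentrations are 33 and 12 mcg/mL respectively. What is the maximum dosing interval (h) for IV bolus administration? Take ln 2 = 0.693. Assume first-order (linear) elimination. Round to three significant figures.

k = 0.693 / t½ = 0.693 / 28 = 0.02475 h⁻¹
Between IV bolus doses, concentration decays as C = C₀·e^(−kτ), so C_peak/C_trough = e^(kτ).
τ_max = ln(C_peak/C_trough) / k = ln(33/12) / 0.02475 = 1.012 / 0.02475 = 40.89 h

40.9 h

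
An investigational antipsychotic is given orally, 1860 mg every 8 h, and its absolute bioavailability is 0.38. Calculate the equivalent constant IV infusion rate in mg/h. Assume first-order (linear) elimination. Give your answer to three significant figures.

88.4 mg/h

Equivalent systemic input: infusion rate = F·D/τ.
Rate = 0.38 × 1860 / 8 = 88.35 mg/h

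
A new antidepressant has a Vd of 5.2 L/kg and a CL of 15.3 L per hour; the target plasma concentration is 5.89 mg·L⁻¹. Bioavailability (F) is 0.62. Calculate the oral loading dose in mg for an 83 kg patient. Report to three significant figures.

4100 mg

Vd = 5.2 L/kg × 83 kg = 431.6 L
The loading dose fills Vd to the target concentration; clearance is irrelevant here.
LD = Vd × C / F = 431.6 × 5.890 / 0.62 = 4100 mg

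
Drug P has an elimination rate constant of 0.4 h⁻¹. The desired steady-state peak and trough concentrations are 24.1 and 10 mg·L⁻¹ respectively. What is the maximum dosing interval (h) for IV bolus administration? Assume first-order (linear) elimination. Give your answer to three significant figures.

2.20 h

Between IV bolus doses, concentration decays as C = C₀·e^(−kτ), so C_peak/C_trough = e^(kτ).
τ_max = ln(C_peak/C_trough) / k = ln(24.1/10) / 0.4000 = 0.8796 / 0.4000 = 2.199 h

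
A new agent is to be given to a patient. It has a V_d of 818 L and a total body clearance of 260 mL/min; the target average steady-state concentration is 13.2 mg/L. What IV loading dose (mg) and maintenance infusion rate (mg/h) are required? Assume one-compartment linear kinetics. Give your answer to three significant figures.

(a) 10800 mg; (b) 206 mg/h

Loading dose = Vd × C = 818.0 × 13.2 = 10800 mg
Convert clearance: 260 mL/min × 60 min/h ÷ 1000 mL/L = 15.60 L/h
Maintenance infusion rate = CL × Css = 15.60 × 13.2 = 205.9 mg/h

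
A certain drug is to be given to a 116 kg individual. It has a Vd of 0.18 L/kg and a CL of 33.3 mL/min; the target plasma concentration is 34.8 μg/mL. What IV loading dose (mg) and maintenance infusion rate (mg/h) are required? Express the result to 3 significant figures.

(a) 727 mg; (b) 69.5 mg/h

Vd(total) = 116 kg × 0.18 L/kg = 20.88 L
Loading: fill Vd to C_target → 20.88 L × 34.8 mg/L = 726.6 mg
CL = 33.3 mL/min × 60/1000 = 1.998 L/h
Maintenance infusion rate = CL × Css = 1.998 × 34.8 = 69.53 mg/h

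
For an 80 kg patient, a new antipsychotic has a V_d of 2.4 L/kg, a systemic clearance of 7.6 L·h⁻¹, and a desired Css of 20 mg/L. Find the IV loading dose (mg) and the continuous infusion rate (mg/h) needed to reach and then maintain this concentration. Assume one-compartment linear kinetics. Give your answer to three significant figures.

Total Vd = 2.4 × 80 = 192.0 L
Loading: fill Vd to C_target → 192.0 L × 20 mg/L = 3840 mg
Maintenance infusion rate = CL × Css = 7.600 × 20 = 152.0 mg/h

(a) 3840 mg; (b) 152 mg/h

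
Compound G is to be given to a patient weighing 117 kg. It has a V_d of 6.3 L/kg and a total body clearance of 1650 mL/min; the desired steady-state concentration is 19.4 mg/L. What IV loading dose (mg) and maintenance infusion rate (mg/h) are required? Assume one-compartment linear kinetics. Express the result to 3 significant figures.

(a) 14300 mg; (b) 1920 mg/h

Total Vd = 6.3 × 117 = 737.1 L
Loading dose = Vd × C = 737.1 × 19.4 = 14300 mg
CL = 1650 mL/min = 1650 × 0.06 = 99.00 L/h
Maintenance infusion rate = CL × Css = 99.00 × 19.4 = 1921 mg/h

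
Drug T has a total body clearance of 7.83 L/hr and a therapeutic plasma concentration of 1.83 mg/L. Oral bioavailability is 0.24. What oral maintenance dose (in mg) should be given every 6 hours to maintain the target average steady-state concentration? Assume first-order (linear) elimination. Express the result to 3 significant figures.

D = CL × Css × τ / F = 7.830 × 1.83 × 6 / 0.24 = 358.2 mg

358 mg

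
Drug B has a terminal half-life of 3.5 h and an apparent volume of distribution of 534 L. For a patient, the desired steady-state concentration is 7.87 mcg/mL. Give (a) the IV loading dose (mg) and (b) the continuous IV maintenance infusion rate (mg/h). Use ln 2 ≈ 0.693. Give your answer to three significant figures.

(a) 4200 mg; (b) 832 mg/h

LD = Vd × C = 534.0 × 7.87 = 4203 mg
CL = 0.693 × Vd / t½ = 0.693 × 534.0 / 3.5 = 105.7 L/h
Infusion rate = CL × Css = 105.7 × 7.87 = 831.9 mg/h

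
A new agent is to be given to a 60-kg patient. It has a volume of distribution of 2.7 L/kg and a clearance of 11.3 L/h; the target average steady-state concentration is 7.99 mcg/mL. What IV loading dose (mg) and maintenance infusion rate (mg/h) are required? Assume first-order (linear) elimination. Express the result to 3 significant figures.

(a) 1290 mg; (b) 90.3 mg/h

Vd(total) = 60 kg × 2.7 L/kg = 162.0 L
Loading: fill Vd to C_target → 162.0 L × 7.99 mg/L = 1294 mg
Infusion rate = 11.30 L/h × 7.99 mg/L = 90.29 mg/h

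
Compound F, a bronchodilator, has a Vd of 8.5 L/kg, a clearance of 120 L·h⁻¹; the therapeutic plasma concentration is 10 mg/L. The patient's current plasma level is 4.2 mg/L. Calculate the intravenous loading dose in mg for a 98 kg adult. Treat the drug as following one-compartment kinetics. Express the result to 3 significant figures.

Vd(total) = 98 kg × 8.5 L/kg = 833.0 L
Concentration deficit ΔC = 10 − 4.2 = 5.800 mg/L
LD = Vd × ΔC = 833.0 × 5.800 = 4831 mg

4830 mg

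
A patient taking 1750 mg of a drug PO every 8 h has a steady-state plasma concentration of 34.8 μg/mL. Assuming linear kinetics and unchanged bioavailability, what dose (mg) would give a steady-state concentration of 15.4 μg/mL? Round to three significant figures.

774 mg

With linear kinetics, Css is proportional to dose rate (D/τ) at fixed clearance.
D₂ = D₁ × (Css,target / Css,current) = 1750 × 15.4/34.8 = 774.4 mg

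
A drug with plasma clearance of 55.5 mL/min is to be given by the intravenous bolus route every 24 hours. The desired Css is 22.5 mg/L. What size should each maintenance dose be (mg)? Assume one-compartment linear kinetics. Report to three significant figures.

1800 mg

Convert clearance: 55.5 mL/min × 60 min/h ÷ 1000 mL/L = 3.330 L/h
At steady state, dose per interval replaces the amount cleared in that interval: D/τ = CL·Css.
D = CL × Css × τ = 3.330 × 22.5 × 24 = 1798 mg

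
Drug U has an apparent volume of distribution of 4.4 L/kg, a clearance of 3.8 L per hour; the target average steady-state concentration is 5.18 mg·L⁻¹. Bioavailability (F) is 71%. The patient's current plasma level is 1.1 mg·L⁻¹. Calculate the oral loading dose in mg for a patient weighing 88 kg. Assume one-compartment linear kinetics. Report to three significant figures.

2230 mg

Total Vd = 4.4 × 88 = 387.2 L
Concentration deficit ΔC = 5.18 − 1.1 = 4.080 mg/L
LD = Vd × ΔC / F = 387.2 × 4.080 / 0.71 = 2225 mg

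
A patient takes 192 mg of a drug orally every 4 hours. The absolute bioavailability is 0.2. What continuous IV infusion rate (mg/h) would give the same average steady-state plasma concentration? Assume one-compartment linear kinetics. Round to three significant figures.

9.60 mg/h

Equivalent systemic input: infusion rate = F·D/τ.
Rate = 0.2 × 192 / 4 = 9.600 mg/h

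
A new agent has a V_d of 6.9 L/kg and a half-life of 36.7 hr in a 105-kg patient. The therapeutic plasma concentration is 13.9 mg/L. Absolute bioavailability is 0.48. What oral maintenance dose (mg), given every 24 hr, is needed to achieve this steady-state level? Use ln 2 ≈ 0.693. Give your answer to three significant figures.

9510 mg

Vd = 6.9 L/kg × 105 kg = 724.5 L
k = 0.693/36.7 = 0.01888 h⁻¹, so CL = k·Vd = 0.01888 × 724.5 = 13.68 L/h
D = CL × Css × τ / F = 13.68 × 13.9 × 24 / 0.48 = 9508 mg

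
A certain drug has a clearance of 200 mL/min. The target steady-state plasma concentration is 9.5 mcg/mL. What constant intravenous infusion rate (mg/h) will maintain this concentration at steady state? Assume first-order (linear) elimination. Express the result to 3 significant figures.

114 mg/h

CL = 200 mL/min = 200 × 0.06 = 12.00 L/h
Rate = CL × Css = 12.00 × 9.5 = 114.0 mg/h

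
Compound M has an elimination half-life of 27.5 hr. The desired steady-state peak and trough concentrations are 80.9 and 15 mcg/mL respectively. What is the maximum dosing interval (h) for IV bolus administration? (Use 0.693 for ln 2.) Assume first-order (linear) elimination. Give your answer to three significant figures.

k = 0.693 / t½ = 0.693 / 27.5 = 0.02520 h⁻¹
Between IV bolus doses, concentration decays as C = C₀·e^(−kτ), so C_peak/C_trough = e^(kτ).
τ_max = ln(C_peak/C_trough) / k = ln(80.9/15) / 0.02520 = 1.685 / 0.02520 = 66.87 h

66.9 h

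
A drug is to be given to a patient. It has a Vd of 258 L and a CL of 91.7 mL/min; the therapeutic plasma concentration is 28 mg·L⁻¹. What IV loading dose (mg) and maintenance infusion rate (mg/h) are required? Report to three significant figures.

Loading dose = Vd × C = 258.0 × 28 = 7224 mg
CL = 91.7 mL/min = 91.7 × 0.06 = 5.502 L/h
Infusion rate = 5.502 L/h × 28 mg/L = 154.1 mg/h

(a) 7220 mg; (b) 154 mg/h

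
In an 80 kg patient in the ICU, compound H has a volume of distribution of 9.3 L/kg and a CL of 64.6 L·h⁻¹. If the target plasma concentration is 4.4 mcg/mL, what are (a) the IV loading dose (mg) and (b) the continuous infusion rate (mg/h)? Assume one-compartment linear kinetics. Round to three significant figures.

Total Vd = 9.3 × 80 = 744.0 L
Loading dose = Vd × C = 744.0 × 4.4 = 3274 mg
Infusion rate = 64.60 L/h × 4.4 mg/L = 284.2 mg/h

(a) 3270 mg; (b) 284 mg/h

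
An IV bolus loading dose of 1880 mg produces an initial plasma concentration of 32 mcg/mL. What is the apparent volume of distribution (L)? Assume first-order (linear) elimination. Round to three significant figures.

58.8 L

Immediately after an IV bolus, C₀ = Dose / Vd, so Vd = Dose / C₀.
Vd = 1880 / 32 = 58.75 L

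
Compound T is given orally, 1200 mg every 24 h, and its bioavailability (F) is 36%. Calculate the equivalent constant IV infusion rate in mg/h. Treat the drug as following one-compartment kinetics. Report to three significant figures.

Equivalent systemic input: infusion rate = F·D/τ.
Rate = 0.36 × 1200 / 24 = 18.00 mg/h

18.0 mg/h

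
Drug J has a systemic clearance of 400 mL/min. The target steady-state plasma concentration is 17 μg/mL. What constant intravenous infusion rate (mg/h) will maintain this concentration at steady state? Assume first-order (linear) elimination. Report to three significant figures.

408 mg/h

CL = 400 mL/min × 60/1000 = 24.00 L/h
At steady state, infusion rate equals elimination rate: rate in = CL × Css.
Rate = CL × Css = 24.00 × 17 = 408.0 mg/h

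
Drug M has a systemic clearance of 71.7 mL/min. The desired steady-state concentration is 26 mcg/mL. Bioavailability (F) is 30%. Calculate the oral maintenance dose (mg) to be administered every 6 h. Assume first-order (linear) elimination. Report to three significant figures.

CL = 71.7 mL/min = 71.7 × 0.06 = 4.302 L/h
D = CL × Css × τ / F = 4.302 × 26 × 6 / 0.3 = 2237 mg

2240 mg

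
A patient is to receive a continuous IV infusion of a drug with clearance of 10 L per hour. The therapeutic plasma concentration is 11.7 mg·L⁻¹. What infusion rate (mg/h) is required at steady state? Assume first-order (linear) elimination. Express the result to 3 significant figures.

117 mg/h

Infusion rate = CL · Css = 10.00 L/h × 11.7 mg/L = 117.0 mg/h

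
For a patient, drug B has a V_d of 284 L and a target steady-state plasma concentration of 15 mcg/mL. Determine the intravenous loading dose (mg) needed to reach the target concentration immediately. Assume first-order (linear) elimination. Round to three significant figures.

4260 mg

The loading dose fills Vd to the target concentration.
LD = Vd × C = 284.0 × 15.00 = 4260 mg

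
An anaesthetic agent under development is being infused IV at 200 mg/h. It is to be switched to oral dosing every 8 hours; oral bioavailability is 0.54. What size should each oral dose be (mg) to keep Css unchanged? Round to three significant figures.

2960 mg

To maintain the same Css, the systemic dosing rate must be unchanged: F·D/τ = infusion rate.
D = rate × τ / F = 200 × 8 / 0.54 = 2963 mg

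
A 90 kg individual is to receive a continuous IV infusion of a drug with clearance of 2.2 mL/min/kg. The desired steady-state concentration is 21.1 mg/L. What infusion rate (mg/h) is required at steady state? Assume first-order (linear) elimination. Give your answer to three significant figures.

251 mg/h

CL = 2.2 mL/min/kg × 90 kg = 198.0 mL/min = 198.0 × 60/1000 = 11.88 L/h
R₀ = 11.88 × 21.1 = 250.7 mg/h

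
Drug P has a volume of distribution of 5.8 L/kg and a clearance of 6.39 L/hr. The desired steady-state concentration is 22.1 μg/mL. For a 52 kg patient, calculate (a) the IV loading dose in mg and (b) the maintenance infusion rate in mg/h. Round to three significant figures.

(a) 6670 mg; (b) 141 mg/h

Vd(total) = 52 kg × 5.8 L/kg = 301.6 L
Loading: fill Vd to C_target → 301.6 L × 22.1 mg/L = 6665 mg
Maintenance infusion rate = CL × Css = 6.390 × 22.1 = 141.2 mg/h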